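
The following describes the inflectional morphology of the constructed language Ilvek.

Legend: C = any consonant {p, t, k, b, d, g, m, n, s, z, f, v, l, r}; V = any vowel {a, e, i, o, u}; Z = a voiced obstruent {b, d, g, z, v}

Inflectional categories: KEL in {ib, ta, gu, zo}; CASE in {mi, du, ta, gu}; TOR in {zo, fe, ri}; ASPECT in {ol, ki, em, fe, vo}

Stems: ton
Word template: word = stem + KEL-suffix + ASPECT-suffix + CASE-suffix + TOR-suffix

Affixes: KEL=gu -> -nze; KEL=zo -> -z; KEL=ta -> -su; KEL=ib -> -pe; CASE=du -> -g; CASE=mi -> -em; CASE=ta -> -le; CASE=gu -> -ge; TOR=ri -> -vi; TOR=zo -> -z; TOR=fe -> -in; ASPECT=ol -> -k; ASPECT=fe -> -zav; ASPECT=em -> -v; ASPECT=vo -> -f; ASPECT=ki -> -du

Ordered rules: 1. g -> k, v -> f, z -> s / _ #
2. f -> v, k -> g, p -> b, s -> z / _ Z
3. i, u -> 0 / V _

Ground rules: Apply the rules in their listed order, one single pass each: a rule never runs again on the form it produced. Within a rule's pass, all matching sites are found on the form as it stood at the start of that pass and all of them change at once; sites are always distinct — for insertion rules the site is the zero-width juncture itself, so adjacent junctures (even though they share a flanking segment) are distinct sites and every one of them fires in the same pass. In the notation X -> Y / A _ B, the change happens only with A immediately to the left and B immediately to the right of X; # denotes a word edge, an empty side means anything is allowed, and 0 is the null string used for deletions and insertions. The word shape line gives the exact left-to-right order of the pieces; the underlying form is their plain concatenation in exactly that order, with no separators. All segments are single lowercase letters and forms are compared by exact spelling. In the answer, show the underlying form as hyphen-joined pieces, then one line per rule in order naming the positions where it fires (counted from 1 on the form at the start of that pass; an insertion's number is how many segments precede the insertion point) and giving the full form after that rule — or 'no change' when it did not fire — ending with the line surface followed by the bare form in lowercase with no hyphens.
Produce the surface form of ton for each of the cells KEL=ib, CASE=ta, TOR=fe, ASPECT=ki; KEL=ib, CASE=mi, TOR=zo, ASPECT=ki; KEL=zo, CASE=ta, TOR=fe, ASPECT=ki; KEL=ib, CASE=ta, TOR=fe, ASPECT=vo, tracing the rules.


cell KEL=ib, CASE=ta, TOR=fe, ASPECT=ki:
underlying: ton-pe-du-le-in
1. g -> k, v -> f, z -> s / _ #: no change
2. f -> v, k -> g, p -> b, s -> z / _ Z: no change
3. i, u -> 0 / V _: fires at position(s) 10: tonpedulen
surface: tonpedulen

cell KEL=ib, CASE=mi, TOR=zo, ASPECT=ki:
underlying: ton-pe-du-em-z
1. g -> k, v -> f, z -> s / _ #: fires at position(s) 10: tonpeduems
2. f -> v, k -> g, p -> b, s -> z / _ Z: no change
3. i, u -> 0 / V _: no change
surface: tonpeduems

cell KEL=zo, CASE=ta, TOR=fe, ASPECT=ki:
underlying: ton-z-du-le-in
1. g -> k, v -> f, z -> s / _ #: no change
2. f -> v, k -> g, p -> b, s -> z / _ Z: no change
3. i, u -> 0 / V _: fires at position(s) 9: tonzdulen
surface: tonzdulen

cell KEL=ib, CASE=ta, TOR=fe, ASPECT=vo:
underlying: ton-pe-f-le-in
1. g -> k, v -> f, z -> s / _ #: no change
2. f -> v, k -> g, p -> b, s -> z / _ Z: no change
3. i, u -> 0 / V _: fires at position(s) 9: tonpeflen
surface: tonpeflen


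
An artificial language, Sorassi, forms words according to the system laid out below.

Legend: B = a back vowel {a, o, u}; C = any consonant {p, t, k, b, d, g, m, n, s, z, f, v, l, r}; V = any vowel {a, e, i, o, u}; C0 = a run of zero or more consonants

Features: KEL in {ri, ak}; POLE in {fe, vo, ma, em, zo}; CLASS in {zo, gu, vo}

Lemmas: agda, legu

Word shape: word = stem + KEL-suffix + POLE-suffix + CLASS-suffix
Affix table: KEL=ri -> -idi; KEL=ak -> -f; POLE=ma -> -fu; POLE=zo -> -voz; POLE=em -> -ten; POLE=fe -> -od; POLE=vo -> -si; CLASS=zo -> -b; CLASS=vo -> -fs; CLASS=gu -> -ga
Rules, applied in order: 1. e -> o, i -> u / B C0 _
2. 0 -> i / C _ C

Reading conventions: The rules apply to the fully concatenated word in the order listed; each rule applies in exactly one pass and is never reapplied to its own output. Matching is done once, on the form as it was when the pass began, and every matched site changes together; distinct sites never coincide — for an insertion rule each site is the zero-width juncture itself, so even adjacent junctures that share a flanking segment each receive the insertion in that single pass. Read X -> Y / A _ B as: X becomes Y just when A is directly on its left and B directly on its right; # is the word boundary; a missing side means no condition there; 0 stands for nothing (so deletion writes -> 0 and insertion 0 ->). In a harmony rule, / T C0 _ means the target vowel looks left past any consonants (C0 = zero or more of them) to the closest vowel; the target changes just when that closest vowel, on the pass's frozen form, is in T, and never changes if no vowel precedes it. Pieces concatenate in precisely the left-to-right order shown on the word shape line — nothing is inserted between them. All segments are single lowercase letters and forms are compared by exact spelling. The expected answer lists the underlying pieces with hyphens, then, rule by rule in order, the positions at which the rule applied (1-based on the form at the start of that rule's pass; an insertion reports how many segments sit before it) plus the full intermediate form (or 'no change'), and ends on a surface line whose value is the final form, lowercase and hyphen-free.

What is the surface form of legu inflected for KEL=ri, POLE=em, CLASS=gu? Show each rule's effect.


underlying: legu-idi-ten-ga
1. e -> o, i -> u / B C0 _: fires at position(s) 5: leguuditenga
2. 0 -> i / C _ C: inserts after position(s) 10: leguuditeniga
surface: leguuditeniga


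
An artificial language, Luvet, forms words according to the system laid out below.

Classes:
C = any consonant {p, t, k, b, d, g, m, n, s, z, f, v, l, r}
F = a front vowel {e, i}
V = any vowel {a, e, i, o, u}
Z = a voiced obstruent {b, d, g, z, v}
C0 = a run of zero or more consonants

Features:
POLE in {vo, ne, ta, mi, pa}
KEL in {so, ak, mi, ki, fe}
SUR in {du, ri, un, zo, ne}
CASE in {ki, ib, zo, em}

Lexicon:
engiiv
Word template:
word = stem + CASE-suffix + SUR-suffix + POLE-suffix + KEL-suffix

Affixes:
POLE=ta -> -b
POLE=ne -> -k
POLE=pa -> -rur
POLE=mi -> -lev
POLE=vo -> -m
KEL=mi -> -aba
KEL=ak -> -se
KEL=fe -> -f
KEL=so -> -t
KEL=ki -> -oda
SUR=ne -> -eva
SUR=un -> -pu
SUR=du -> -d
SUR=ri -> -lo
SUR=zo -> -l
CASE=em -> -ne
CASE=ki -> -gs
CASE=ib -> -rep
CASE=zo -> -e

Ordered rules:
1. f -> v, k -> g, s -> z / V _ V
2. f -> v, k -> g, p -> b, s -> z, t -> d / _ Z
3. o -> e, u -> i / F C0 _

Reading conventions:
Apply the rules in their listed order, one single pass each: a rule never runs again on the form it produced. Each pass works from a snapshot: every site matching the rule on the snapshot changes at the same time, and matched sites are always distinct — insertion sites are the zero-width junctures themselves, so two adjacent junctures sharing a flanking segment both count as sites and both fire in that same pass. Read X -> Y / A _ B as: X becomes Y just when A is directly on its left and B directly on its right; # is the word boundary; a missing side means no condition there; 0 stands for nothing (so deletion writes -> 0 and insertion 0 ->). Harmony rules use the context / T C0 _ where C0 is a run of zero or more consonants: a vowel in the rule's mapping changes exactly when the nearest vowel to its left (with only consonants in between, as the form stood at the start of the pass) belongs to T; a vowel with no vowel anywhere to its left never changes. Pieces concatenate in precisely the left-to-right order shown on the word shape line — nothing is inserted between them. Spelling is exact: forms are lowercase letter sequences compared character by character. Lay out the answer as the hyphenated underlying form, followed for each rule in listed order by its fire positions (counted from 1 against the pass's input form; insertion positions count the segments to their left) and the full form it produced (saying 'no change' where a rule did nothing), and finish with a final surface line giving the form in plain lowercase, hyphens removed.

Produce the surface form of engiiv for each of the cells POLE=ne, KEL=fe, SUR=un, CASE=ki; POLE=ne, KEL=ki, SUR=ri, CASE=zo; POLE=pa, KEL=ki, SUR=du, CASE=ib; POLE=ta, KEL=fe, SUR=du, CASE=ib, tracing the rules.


cell POLE=ne, KEL=fe, SUR=un, CASE=ki:
underlying: engiiv-gs-pu-k-f
1. f -> v, k -> g, s -> z / V _ V: no change
2. f -> v, k -> g, p -> b, s -> z, t -> d / _ Z: no change
3. o -> e, u -> i / F C0 _: fires at position(s) 10: engiivgspikf
surface: engiivgspikf

cell POLE=ne, KEL=ki, SUR=ri, CASE=zo:
underlying: engiiv-e-lo-k-oda
1. f -> v, k -> g, s -> z / V _ V: fires at position(s) 10: engiivelogoda
2. f -> v, k -> g, p -> b, s -> z, t -> d / _ Z: no change
3. o -> e, u -> i / F C0 _: fires at position(s) 9: engiivelegoda
surface: engiivelegoda

cell POLE=pa, KEL=ki, SUR=du, CASE=ib:
underlying: engiiv-rep-d-rur-oda
1. f -> v, k -> g, s -> z / V _ V: no change
2. f -> v, k -> g, p -> b, s -> z, t -> d / _ Z: fires at position(s) 9: engiivrebdruroda
3. o -> e, u -> i / F C0 _: fires at position(s) 12: engiivrebdriroda
surface: engiivrebdriroda

cell POLE=ta, KEL=fe, SUR=du, CASE=ib:
underlying: engiiv-rep-d-b-f
1. f -> v, k -> g, s -> z / V _ V: no change
2. f -> v, k -> g, p -> b, s -> z, t -> d / _ Z: fires at position(s) 9: engiivrebdbf
3. o -> e, u -> i / F C0 _: no change
surface: engiivrebdbf


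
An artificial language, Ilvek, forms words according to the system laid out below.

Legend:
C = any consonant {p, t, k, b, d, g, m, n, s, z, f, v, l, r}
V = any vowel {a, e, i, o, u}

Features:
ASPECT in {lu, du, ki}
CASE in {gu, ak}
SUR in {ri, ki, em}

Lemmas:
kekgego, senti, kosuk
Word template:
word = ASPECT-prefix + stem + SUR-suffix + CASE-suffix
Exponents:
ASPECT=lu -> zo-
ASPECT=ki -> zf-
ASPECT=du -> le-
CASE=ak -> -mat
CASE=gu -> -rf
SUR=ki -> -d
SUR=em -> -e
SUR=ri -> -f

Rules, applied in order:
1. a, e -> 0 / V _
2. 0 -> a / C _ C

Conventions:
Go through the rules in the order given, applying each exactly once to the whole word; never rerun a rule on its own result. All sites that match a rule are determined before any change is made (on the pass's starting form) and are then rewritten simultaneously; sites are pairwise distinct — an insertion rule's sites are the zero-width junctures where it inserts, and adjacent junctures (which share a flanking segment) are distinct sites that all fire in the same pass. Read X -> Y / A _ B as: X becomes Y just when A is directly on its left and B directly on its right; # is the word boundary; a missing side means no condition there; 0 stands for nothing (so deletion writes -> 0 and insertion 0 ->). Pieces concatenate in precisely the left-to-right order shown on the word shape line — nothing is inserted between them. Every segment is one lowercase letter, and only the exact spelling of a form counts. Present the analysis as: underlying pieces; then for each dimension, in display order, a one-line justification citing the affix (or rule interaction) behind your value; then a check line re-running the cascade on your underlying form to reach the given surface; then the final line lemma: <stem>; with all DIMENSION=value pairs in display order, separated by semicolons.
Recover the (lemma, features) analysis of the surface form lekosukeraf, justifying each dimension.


underlying: le-kosuk-e-rf
ASPECT=du - signalled by the affix le-
CASE=gu - signalled by the affix -rf
SUR=em - signalled by the affix -e
check: lekosukerf -> lekosukerf -> lekosukeraf
lemma: kosuk; ASPECT=du; CASE=gu; SUR=em


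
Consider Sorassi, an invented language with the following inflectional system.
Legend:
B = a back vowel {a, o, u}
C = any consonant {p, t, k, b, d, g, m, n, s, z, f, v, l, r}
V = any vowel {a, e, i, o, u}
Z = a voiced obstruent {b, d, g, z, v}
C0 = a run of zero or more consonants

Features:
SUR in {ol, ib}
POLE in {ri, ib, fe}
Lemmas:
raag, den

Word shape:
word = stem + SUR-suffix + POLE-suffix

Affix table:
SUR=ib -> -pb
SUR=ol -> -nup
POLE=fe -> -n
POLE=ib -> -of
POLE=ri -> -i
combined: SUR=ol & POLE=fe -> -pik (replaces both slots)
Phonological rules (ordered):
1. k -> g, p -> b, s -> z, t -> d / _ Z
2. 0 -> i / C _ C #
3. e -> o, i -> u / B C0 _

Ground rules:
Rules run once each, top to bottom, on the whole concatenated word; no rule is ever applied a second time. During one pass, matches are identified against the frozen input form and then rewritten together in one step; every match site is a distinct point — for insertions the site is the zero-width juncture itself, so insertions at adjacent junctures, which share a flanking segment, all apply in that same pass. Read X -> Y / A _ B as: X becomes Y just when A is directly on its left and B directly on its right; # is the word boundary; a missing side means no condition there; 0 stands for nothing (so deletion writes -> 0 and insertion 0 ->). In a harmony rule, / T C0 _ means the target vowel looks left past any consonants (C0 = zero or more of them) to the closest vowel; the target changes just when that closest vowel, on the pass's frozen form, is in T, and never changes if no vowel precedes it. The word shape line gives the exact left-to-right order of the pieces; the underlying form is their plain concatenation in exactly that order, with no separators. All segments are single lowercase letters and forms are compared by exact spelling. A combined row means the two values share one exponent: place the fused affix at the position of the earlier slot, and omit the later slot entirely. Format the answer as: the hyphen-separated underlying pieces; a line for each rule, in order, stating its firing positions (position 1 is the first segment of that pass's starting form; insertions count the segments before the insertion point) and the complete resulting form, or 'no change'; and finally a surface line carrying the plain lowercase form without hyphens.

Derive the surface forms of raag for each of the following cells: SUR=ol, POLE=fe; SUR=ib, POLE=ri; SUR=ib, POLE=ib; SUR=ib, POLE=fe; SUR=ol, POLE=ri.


cell SUR=ol, POLE=fe:
underlying: raag-pik
1. k -> g, p -> b, s -> z, t -> d / _ Z: no change
2. 0 -> i / C _ C #: no change
3. e -> o, i -> u / B C0 _: fires at position(s) 6: raagpuk
surface: raagpuk

cell SUR=ib, POLE=ri:
underlying: raag-pb-i
1. k -> g, p -> b, s -> z, t -> d / _ Z: fires at position(s) 5: raagbbi
2. 0 -> i / C _ C #: no change
3. e -> o, i -> u / B C0 _: fires at position(s) 7: raagbbu
surface: raagbbu

cell SUR=ib, POLE=ib:
underlying: raag-pb-of
1. k -> g, p -> b, s -> z, t -> d / _ Z: fires at position(s) 5: raagbbof
2. 0 -> i / C _ C #: no change
3. e -> o, i -> u / B C0 _: no change
surface: raagbbof

cell SUR=ib, POLE=fe:
underlying: raag-pb-n
1. k -> g, p -> b, s -> z, t -> d / _ Z: fires at position(s) 5: raagbbn
2. 0 -> i / C _ C #: inserts after position(s) 6: raagbbin
3. e -> o, i -> u / B C0 _: fires at position(s) 7: raagbbun
surface: raagbbun

cell SUR=ol, POLE=ri:
underlying: raag-nup-i
1. k -> g, p -> b, s -> z, t -> d / _ Z: no change
2. 0 -> i / C _ C #: no change
3. e -> o, i -> u / B C0 _: fires at position(s) 8: raagnupu
surface: raagnupu


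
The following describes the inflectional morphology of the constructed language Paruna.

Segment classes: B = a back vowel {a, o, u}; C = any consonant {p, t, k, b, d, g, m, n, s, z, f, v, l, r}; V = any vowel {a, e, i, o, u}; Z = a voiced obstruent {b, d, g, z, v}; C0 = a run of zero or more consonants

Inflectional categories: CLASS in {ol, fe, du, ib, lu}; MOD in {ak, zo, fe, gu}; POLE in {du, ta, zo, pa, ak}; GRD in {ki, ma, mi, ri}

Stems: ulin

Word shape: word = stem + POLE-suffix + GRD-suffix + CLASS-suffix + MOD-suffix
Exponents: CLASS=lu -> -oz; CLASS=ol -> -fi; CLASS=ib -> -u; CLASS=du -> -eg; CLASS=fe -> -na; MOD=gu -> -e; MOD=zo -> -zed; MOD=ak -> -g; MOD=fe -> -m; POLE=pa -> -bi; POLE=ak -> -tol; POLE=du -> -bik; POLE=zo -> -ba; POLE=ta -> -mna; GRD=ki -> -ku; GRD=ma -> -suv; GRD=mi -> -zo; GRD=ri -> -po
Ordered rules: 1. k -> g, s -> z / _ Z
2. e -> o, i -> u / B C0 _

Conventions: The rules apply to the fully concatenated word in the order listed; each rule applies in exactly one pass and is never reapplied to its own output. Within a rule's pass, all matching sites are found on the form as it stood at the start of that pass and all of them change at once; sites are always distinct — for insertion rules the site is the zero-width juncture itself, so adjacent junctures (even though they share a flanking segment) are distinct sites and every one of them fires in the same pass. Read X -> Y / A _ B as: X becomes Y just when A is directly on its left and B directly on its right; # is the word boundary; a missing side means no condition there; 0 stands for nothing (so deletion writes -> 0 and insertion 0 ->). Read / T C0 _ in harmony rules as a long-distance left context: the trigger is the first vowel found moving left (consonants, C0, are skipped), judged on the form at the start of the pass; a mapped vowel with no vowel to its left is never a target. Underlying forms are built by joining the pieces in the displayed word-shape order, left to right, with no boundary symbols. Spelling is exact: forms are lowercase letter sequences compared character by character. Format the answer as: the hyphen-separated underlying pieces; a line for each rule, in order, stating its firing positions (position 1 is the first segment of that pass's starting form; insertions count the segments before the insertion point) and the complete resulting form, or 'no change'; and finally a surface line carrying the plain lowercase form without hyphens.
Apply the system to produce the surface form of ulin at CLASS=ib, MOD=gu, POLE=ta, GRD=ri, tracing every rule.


underlying: ulin-mna-po-u-e
1. k -> g, s -> z / _ Z: no change
2. e -> o, i -> u / B C0 _: fires at position(s) 3, 11: ulunmnapouo
surface: ulunmnapouo


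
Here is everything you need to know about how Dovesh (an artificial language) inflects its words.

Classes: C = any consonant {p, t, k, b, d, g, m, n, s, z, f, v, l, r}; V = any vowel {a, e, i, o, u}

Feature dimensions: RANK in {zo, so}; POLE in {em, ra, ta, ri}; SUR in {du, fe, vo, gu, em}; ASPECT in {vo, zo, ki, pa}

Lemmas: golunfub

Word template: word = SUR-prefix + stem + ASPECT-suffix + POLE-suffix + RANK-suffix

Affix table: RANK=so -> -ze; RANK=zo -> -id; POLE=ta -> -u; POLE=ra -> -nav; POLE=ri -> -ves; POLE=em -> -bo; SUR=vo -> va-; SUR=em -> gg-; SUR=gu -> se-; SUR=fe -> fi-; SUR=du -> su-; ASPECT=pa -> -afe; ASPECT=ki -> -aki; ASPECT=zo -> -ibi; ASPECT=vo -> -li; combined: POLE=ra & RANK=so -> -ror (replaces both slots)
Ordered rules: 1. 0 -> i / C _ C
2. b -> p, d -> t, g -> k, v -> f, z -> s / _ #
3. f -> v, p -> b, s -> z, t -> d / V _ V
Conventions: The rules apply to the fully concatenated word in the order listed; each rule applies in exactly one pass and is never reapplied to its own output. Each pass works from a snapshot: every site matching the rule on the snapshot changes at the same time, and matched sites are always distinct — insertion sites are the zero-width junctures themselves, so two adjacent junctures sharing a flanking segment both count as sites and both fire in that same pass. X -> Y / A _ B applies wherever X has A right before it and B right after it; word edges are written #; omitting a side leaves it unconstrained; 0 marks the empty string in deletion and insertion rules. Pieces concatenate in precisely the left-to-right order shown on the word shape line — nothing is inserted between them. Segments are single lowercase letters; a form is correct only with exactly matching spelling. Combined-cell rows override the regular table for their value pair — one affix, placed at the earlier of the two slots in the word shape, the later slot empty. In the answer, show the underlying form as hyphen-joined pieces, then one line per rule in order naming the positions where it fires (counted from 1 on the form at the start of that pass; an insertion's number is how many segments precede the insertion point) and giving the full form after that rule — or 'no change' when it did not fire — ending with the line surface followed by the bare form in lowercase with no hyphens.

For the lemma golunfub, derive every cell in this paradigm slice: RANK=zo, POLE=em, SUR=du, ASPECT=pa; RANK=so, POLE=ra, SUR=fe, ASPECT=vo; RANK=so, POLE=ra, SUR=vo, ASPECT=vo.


cell RANK=zo, POLE=em, SUR=du, ASPECT=pa:
underlying: su-golunfub-afe-bo-id
1. 0 -> i / C _ C: inserts after position(s) 7: sugolunifubafeboid
2. b -> p, d -> t, g -> k, v -> f, z -> s / _ #: fires at position(s) 18: sugolunifubafeboit
3. f -> v, p -> b, s -> z, t -> d / V _ V: fires at position(s) 9, 13: sugolunivubaveboit
surface: sugolunivubaveboit

cell RANK=so, POLE=ra, SUR=fe, ASPECT=vo:
underlying: fi-golunfub-li-ror
1. 0 -> i / C _ C: inserts after position(s) 7, 10: figolunifubiliror
2. b -> p, d -> t, g -> k, v -> f, z -> s / _ #: no change
3. f -> v, p -> b, s -> z, t -> d / V _ V: fires at position(s) 9: figolunivubiliror
surface: figolunivubiliror

cell RANK=so, POLE=ra, SUR=vo, ASPECT=vo:
underlying: va-golunfub-li-ror
1. 0 -> i / C _ C: inserts after position(s) 7, 10: vagolunifubiliror
2. b -> p, d -> t, g -> k, v -> f, z -> s / _ #: no change
3. f -> v, p -> b, s -> z, t -> d / V _ V: fires at position(s) 9: vagolunivubiliror
surface: vagolunivubiliror


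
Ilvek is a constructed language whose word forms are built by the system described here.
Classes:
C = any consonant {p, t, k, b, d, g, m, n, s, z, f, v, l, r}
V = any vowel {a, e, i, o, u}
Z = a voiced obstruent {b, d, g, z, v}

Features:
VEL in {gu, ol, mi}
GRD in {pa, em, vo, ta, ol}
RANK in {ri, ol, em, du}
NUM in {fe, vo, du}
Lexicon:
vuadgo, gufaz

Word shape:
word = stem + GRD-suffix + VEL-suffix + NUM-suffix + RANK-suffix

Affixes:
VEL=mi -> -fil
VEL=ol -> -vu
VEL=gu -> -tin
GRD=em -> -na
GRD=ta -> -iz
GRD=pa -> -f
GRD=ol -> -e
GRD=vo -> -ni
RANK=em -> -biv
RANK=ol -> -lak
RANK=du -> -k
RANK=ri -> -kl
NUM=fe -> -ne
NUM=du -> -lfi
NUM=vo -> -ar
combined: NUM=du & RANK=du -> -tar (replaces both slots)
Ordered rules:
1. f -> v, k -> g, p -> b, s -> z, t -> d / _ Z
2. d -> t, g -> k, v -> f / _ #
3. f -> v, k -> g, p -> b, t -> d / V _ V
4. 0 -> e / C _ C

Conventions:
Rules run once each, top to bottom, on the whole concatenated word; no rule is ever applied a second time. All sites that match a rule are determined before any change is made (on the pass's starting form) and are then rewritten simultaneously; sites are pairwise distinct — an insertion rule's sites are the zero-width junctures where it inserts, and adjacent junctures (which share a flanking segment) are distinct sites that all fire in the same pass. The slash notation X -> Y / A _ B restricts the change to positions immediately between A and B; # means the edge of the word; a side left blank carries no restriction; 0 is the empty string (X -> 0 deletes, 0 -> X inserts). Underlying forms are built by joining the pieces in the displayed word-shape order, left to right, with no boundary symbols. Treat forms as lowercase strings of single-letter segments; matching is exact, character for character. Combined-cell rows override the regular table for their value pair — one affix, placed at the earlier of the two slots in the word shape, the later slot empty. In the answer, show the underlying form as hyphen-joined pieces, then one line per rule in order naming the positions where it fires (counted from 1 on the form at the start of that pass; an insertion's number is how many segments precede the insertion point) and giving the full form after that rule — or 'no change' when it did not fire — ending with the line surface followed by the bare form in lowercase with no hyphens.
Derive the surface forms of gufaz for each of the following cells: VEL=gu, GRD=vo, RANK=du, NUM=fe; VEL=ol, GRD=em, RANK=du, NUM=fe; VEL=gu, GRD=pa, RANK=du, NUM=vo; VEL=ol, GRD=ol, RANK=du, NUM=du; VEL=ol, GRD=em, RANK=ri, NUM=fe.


cell VEL=gu, GRD=vo, RANK=du, NUM=fe:
underlying: gufaz-ni-tin-ne-k
1. f -> v, k -> g, p -> b, s -> z, t -> d / _ Z: no change
2. d -> t, g -> k, v -> f / _ #: no change
3. f -> v, k -> g, p -> b, t -> d / V _ V: fires at position(s) 3, 8: guvaznidinnek
4. 0 -> e / C _ C: inserts after position(s) 5, 10: guvazenidinenek
surface: guvazenidinenek

cell VEL=ol, GRD=em, RANK=du, NUM=fe:
underlying: gufaz-na-vu-ne-k
1. f -> v, k -> g, p -> b, s -> z, t -> d / _ Z: no change
2. d -> t, g -> k, v -> f / _ #: no change
3. f -> v, k -> g, p -> b, t -> d / V _ V: fires at position(s) 3: guvaznavunek
4. 0 -> e / C _ C: inserts after position(s) 5: guvazenavunek
surface: guvazenavunek

cell VEL=gu, GRD=pa, RANK=du, NUM=vo:
underlying: gufaz-f-tin-ar-k
1. f -> v, k -> g, p -> b, s -> z, t -> d / _ Z: no change
2. d -> t, g -> k, v -> f / _ #: no change
3. f -> v, k -> g, p -> b, t -> d / V _ V: fires at position(s) 3: guvazftinark
4. 0 -> e / C _ C: inserts after position(s) 5, 6, 11: guvazefetinarek
surface: guvazefetinarek

cell VEL=ol, GRD=ol, RANK=du, NUM=du:
underlying: gufaz-e-vu-tar
1. f -> v, k -> g, p -> b, s -> z, t -> d / _ Z: no change
2. d -> t, g -> k, v -> f / _ #: no change
3. f -> v, k -> g, p -> b, t -> d / V _ V: fires at position(s) 3, 9: guvazevudar
4. 0 -> e / C _ C: no change
surface: guvazevudar

cell VEL=ol, GRD=em, RANK=ri, NUM=fe:
underlying: gufaz-na-vu-ne-kl
1. f -> v, k -> g, p -> b, s -> z, t -> d / _ Z: no change
2. d -> t, g -> k, v -> f / _ #: no change
3. f -> v, k -> g, p -> b, t -> d / V _ V: fires at position(s) 3: guvaznavunekl
4. 0 -> e / C _ C: inserts after position(s) 5, 12: guvazenavunekel
surface: guvazenavunekel


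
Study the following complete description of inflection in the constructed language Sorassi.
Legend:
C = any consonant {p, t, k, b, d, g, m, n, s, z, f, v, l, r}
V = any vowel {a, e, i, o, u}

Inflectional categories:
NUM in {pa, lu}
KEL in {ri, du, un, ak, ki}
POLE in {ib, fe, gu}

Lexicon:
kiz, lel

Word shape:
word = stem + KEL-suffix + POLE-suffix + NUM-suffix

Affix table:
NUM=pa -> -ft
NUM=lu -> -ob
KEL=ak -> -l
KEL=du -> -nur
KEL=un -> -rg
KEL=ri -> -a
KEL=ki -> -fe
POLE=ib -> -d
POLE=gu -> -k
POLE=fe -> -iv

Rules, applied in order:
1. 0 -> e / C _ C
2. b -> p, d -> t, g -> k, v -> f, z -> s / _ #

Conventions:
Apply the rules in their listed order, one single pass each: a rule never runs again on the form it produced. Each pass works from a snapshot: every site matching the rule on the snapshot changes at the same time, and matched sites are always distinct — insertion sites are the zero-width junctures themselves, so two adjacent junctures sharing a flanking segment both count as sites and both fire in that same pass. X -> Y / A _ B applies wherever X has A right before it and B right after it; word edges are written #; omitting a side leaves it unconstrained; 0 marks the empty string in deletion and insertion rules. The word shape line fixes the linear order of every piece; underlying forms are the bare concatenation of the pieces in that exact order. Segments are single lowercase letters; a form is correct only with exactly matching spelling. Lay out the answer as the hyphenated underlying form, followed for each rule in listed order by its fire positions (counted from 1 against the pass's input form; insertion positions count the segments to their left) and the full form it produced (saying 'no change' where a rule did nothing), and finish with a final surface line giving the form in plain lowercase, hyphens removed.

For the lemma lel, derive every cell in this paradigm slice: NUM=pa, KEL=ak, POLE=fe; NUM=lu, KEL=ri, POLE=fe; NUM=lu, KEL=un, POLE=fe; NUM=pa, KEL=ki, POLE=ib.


cell NUM=pa, KEL=ak, POLE=fe:
underlying: lel-l-iv-ft
1. 0 -> e / C _ C: inserts after position(s) 3, 6, 7: lelelivefet
2. b -> p, d -> t, g -> k, v -> f, z -> s / _ #: no change
surface: lelelivefet

cell NUM=lu, KEL=ri, POLE=fe:
underlying: lel-a-iv-ob
1. 0 -> e / C _ C: no change
2. b -> p, d -> t, g -> k, v -> f, z -> s / _ #: fires at position(s) 8: lelaivop
surface: lelaivop

cell NUM=lu, KEL=un, POLE=fe:
underlying: lel-rg-iv-ob
1. 0 -> e / C _ C: inserts after position(s) 3, 4: leleregivob
2. b -> p, d -> t, g -> k, v -> f, z -> s / _ #: fires at position(s) 11: leleregivop
surface: leleregivop

cell NUM=pa, KEL=ki, POLE=ib:
underlying: lel-fe-d-ft
1. 0 -> e / C _ C: inserts after position(s) 3, 6, 7: lelefedefet
2. b -> p, d -> t, g -> k, v -> f, z -> s / _ #: no change
surface: lelefedefet


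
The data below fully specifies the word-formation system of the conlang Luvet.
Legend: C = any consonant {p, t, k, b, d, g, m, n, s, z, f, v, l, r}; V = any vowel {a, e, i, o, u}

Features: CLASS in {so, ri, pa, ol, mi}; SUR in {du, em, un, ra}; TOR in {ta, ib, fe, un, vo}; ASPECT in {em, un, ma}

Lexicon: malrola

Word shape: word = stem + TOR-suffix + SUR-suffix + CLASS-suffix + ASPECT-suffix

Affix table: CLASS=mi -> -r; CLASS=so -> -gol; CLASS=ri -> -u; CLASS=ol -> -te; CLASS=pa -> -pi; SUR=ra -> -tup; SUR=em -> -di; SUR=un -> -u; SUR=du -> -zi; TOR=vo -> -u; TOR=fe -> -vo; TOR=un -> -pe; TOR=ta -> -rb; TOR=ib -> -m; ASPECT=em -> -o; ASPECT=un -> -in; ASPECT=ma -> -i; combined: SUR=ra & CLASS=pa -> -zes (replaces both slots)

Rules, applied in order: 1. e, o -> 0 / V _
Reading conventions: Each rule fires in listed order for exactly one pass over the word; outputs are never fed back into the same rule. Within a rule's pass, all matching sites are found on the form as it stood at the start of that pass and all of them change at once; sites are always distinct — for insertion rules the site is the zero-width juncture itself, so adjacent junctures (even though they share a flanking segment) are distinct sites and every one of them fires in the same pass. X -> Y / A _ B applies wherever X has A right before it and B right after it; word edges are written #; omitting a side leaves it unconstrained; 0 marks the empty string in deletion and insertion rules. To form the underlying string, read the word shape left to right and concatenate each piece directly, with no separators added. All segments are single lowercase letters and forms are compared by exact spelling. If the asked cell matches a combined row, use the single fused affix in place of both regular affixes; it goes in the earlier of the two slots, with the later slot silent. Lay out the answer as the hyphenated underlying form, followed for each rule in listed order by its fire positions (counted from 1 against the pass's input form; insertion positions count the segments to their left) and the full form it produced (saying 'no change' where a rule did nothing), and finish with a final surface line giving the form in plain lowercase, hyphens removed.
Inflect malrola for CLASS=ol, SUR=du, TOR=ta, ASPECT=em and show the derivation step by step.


underlying: malrola-rb-zi-te-o
1. e, o -> 0 / V _: fires at position(s) 14: malrolarbzite
surface: malrolarbzite


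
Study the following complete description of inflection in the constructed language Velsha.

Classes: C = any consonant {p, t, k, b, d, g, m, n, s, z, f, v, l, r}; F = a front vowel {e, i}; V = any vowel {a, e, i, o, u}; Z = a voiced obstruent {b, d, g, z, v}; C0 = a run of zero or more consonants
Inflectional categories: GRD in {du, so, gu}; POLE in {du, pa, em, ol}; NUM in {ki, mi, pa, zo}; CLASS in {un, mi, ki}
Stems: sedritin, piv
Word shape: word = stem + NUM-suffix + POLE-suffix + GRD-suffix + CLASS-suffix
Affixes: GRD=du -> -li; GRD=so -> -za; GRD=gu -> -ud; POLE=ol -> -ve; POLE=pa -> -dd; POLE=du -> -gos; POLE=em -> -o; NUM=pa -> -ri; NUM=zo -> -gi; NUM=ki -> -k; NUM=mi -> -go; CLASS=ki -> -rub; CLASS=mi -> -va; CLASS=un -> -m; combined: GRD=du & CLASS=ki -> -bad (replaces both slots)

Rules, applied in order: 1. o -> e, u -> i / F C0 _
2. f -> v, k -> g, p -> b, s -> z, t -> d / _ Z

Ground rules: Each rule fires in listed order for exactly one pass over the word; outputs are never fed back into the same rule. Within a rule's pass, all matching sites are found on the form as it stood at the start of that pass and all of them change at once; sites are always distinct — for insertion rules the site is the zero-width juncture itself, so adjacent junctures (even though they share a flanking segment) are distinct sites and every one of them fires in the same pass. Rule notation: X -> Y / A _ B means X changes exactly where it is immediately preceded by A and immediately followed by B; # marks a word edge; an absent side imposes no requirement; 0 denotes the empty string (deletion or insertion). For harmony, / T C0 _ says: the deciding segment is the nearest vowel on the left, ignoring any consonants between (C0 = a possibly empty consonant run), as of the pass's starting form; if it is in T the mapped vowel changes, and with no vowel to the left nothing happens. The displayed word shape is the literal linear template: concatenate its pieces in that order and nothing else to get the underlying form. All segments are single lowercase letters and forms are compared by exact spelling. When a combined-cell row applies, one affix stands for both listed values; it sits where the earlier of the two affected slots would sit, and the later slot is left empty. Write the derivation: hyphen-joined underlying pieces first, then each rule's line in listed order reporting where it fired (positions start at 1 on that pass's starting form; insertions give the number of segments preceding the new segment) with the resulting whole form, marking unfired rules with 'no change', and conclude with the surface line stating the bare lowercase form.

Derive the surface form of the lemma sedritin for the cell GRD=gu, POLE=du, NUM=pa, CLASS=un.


underlying: sedritin-ri-gos-ud-m
1. o -> e, u -> i / F C0 _: fires at position(s) 12: sedritinrigesudm
2. f -> v, k -> g, p -> b, s -> z, t -> d / _ Z: no change
surface: sedritinrigesudm


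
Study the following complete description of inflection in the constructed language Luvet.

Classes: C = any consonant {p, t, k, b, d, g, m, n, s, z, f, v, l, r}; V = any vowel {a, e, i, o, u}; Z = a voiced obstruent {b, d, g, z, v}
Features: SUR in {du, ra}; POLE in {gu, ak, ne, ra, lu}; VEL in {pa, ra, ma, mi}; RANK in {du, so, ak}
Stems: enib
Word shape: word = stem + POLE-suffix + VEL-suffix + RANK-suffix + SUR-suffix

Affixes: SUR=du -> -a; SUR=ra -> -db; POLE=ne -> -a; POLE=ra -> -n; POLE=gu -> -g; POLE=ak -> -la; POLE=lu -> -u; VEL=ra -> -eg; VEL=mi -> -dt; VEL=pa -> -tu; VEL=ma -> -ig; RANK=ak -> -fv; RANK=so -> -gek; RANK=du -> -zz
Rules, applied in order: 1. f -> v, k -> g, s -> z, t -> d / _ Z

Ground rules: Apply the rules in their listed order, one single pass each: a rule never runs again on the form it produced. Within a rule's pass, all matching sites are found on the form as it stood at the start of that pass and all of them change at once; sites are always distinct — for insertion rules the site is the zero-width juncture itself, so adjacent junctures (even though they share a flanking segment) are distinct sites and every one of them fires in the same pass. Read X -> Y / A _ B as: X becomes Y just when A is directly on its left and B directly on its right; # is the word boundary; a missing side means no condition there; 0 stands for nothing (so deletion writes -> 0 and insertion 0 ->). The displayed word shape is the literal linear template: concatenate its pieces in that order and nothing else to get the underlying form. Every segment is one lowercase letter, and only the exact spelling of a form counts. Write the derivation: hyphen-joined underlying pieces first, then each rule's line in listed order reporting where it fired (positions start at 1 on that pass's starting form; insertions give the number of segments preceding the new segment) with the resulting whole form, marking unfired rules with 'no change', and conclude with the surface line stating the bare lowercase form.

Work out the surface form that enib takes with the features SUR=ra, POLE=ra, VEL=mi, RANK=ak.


underlying: enib-n-dt-fv-db
1. f -> v, k -> g, s -> z, t -> d / _ Z: fires at position(s) 8: enibndtvvdb
surface: enibndtvvdb


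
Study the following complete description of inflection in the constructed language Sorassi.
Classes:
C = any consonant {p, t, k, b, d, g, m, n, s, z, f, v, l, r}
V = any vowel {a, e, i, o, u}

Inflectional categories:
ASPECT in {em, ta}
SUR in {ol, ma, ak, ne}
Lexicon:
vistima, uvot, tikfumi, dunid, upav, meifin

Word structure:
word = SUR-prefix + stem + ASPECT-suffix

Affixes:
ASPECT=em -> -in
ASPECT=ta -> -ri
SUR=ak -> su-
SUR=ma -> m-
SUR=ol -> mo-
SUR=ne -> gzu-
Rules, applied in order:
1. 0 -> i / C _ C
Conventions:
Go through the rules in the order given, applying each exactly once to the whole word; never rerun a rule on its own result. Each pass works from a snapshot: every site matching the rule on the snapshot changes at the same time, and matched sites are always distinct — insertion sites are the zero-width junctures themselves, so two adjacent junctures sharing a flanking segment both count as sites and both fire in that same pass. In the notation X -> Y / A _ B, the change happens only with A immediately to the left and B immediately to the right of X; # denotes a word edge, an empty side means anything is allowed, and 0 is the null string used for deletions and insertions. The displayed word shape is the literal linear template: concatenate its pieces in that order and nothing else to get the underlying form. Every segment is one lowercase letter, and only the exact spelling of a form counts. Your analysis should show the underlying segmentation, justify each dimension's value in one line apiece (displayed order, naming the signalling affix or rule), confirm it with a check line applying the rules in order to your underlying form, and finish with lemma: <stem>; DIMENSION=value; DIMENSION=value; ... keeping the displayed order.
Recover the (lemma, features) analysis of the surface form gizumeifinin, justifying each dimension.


underlying: gzu-meifin-in
ASPECT=em - signalled by the affix -in
SUR=ne - signalled by the affix gzu-
check: gzumeifinin -> gizumeifinin
lemma: meifin; ASPECT=em; SUR=ne


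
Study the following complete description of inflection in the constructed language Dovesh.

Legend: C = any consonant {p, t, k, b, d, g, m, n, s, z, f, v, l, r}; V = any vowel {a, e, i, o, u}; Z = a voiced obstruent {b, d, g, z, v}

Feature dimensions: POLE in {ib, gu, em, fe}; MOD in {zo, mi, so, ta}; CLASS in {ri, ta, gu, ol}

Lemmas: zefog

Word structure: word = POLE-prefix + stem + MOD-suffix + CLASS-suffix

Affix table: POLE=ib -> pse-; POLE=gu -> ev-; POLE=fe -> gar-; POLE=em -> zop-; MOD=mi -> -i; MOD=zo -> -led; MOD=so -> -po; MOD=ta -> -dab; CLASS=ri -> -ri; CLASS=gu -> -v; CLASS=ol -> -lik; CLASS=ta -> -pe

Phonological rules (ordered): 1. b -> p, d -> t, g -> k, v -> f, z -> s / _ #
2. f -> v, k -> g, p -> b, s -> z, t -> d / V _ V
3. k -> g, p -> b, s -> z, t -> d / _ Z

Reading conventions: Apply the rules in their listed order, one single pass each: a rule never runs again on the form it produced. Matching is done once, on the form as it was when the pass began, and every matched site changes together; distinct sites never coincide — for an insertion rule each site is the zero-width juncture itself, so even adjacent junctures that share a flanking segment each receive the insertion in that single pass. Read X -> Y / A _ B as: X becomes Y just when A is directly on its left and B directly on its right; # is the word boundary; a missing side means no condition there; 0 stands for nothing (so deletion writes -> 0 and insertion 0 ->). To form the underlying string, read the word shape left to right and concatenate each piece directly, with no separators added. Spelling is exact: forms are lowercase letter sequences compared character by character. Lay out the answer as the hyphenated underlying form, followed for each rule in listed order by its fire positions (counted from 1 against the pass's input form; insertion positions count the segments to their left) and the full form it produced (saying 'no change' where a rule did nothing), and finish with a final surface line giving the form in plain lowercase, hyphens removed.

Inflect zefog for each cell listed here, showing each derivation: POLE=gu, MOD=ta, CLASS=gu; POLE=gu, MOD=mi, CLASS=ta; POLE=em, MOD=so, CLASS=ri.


cell POLE=gu, MOD=ta, CLASS=gu:
underlying: ev-zefog-dab-v
1. b -> p, d -> t, g -> k, v -> f, z -> s / _ #: fires at position(s) 11: evzefogdabf
2. f -> v, k -> g, p -> b, s -> z, t -> d / V _ V: fires at position(s) 5: evzevogdabf
3. k -> g, p -> b, s -> z, t -> d / _ Z: no change
surface: evzevogdabf

cell POLE=gu, MOD=mi, CLASS=ta:
underlying: ev-zefog-i-pe
1. b -> p, d -> t, g -> k, v -> f, z -> s / _ #: no change
2. f -> v, k -> g, p -> b, s -> z, t -> d / V _ V: fires at position(s) 5, 9: evzevogibe
3. k -> g, p -> b, s -> z, t -> d / _ Z: no change
surface: evzevogibe

cell POLE=em, MOD=so, CLASS=ri:
underlying: zop-zefog-po-ri
1. b -> p, d -> t, g -> k, v -> f, z -> s / _ #: no change
2. f -> v, k -> g, p -> b, s -> z, t -> d / V _ V: fires at position(s) 6: zopzevogpori
3. k -> g, p -> b, s -> z, t -> d / _ Z: fires at position(s) 3: zobzevogpori
surface: zobzevogpori
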